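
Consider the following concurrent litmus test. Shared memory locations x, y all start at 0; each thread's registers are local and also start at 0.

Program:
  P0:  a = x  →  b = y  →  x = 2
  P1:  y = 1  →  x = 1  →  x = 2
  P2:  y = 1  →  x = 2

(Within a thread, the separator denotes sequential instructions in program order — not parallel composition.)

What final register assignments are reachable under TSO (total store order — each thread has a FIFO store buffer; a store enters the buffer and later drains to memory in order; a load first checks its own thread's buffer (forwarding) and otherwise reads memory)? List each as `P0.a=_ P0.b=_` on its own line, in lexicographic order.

P0.a=0 P0.b=0
P0.a=0 P0.b=1
P0.a=1 P0.b=1
P0.a=2 P0.b=1

outcome vector order: (P0.a,P0.b)
|TSO outcomes| = 4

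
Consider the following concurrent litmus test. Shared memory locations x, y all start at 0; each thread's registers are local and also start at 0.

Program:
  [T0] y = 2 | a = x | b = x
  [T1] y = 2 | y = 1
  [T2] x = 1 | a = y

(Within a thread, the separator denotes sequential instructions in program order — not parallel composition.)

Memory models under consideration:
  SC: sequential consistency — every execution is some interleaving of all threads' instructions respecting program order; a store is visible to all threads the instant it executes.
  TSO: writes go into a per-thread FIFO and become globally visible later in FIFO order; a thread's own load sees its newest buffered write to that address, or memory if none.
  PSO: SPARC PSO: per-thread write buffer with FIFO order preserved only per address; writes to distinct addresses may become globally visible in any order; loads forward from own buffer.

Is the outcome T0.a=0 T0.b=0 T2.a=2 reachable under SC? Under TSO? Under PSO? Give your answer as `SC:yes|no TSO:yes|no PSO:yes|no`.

outcome vector order: (T0.a,T0.b,T2.a)
[SC] allowed = {001 002 011 012 110 111 112}
[TSO] allowed = {000 001 002 010 011 012 110 111 112}
[PSO] allowed = {000 001 002 010 011 012 110 111 112}
target 002 ∈ {SC,TSO,PSO}

SC:yes TSO:yes PSO:yes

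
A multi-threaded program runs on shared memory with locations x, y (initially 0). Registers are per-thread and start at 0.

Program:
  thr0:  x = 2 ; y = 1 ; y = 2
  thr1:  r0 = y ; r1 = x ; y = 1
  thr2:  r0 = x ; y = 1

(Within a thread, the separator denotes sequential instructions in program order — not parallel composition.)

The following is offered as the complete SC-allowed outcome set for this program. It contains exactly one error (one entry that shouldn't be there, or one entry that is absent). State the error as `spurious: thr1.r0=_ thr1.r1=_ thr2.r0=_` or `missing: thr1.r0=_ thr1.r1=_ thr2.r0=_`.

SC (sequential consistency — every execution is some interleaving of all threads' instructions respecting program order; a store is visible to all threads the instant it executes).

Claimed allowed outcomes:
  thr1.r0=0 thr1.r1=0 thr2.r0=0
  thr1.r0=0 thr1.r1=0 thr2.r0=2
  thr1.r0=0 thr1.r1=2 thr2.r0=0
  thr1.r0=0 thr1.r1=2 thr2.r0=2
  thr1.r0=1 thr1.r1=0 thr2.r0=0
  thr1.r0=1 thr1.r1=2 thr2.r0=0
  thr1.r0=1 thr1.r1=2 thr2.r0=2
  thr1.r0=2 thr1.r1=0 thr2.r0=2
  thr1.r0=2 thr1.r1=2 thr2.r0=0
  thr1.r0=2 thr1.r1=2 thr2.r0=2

spurious: thr1.r0=2 thr1.r1=0 thr2.r0=2

outcome vector order: (thr1.r0,thr1.r1,thr2.r0)
[SC] allowed = {<0 0 0> <0 0 2> <0 2 0> <0 2 2> <1 0 0> <1 2 0> <1 2 2> <2 2 0> <2 2 2>}
claimed∖SC = {<2 0 2>}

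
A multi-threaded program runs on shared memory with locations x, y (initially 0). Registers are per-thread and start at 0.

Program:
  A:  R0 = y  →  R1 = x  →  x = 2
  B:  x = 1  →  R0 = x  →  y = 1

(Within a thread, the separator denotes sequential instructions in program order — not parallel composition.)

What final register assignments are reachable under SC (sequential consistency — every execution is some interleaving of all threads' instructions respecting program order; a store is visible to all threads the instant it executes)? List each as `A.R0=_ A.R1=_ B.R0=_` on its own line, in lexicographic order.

outcome vector order: (A.R0,A.R1,B.R0)
|SC outcomes| = 5

A.R0=0 A.R1=0 B.R0=1
A.R0=0 A.R1=0 B.R0=2
A.R0=0 A.R1=1 B.R0=1
A.R0=0 A.R1=1 B.R0=2
A.R0=1 A.R1=1 B.R0=1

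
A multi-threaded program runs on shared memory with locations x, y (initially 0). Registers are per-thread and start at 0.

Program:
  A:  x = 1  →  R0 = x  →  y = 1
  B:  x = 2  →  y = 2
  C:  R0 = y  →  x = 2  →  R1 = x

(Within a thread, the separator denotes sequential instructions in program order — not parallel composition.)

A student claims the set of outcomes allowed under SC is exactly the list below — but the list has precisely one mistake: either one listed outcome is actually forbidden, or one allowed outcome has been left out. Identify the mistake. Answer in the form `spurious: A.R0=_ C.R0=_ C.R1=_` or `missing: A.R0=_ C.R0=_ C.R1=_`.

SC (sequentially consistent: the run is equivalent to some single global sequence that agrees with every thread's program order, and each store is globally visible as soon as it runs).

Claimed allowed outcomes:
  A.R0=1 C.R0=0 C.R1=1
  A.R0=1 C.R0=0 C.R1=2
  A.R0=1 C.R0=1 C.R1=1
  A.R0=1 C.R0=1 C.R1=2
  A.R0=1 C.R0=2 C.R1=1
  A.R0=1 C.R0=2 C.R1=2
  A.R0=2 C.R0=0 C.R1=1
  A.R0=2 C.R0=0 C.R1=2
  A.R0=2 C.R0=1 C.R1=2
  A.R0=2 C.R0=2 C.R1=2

outcome vector order: (A.R0,C.R0,C.R1)
SC: 9 outcomes — {101, 102, 112, 121, 122, 201, 202, 212, 222}
claimed∖SC = {111}

spurious: A.R0=1 C.R0=1 C.R1=1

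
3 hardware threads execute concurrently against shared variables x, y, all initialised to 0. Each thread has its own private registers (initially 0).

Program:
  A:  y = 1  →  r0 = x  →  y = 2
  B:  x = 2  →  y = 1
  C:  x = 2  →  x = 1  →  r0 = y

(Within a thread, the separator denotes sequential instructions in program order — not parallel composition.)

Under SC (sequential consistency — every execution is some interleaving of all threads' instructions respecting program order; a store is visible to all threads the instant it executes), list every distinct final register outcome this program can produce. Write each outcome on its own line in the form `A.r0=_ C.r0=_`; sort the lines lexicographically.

A.r0=0 C.r0=1
A.r0=0 C.r0=2
A.r0=1 C.r0=0
A.r0=1 C.r0=1
A.r0=1 C.r0=2
A.r0=2 C.r0=0
A.r0=2 C.r0=1
A.r0=2 C.r0=2

outcome vector order: (A.r0,C.r0)
|SC outcomes| = 8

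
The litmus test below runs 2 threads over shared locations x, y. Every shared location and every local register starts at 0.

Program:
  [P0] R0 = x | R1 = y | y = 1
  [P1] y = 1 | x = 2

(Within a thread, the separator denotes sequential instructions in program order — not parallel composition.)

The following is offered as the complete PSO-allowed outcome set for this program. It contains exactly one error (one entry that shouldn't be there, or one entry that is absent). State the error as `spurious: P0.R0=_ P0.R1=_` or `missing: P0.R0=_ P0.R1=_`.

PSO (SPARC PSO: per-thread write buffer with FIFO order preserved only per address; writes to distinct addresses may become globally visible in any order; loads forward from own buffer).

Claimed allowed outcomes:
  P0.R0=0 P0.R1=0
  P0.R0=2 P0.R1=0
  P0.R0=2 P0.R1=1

missing: P0.R0=0 P0.R1=1

outcome vector order: (P0.R0,P0.R1)
PSO (4): (0,0), (0,1), (2,0), (2,1)
PSO∖claimed = {(0,1)}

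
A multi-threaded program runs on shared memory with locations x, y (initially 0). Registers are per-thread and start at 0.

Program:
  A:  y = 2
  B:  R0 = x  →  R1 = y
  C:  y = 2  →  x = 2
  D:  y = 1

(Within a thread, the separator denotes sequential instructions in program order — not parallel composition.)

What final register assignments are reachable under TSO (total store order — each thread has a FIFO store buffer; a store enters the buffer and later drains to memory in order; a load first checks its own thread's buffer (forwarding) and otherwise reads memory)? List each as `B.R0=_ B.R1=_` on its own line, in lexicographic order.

B.R0=0 B.R1=0
B.R0=0 B.R1=1
B.R0=0 B.R1=2
B.R0=2 B.R1=1
B.R0=2 B.R1=2

outcome vector order: (B.R0,B.R1)
|TSO outcomes| = 5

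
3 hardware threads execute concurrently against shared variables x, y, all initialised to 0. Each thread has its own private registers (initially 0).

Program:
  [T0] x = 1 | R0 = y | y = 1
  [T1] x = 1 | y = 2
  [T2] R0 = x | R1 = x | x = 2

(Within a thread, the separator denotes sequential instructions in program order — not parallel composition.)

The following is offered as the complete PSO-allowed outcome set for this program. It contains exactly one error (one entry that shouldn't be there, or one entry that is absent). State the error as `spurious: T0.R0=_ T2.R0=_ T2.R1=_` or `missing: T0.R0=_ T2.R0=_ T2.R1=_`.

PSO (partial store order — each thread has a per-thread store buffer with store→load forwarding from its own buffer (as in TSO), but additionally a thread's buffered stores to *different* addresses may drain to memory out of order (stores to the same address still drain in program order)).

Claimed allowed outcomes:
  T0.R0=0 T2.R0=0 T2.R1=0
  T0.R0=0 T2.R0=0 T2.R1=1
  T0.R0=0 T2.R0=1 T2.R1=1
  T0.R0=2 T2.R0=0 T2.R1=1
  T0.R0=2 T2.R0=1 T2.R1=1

missing: T0.R0=2 T2.R0=0 T2.R1=0

outcome vector order: (T0.R0,T2.R0,T2.R1)
PSO (6): 000; 001; 011; 200; 201; 211
PSO∖claimed = {200}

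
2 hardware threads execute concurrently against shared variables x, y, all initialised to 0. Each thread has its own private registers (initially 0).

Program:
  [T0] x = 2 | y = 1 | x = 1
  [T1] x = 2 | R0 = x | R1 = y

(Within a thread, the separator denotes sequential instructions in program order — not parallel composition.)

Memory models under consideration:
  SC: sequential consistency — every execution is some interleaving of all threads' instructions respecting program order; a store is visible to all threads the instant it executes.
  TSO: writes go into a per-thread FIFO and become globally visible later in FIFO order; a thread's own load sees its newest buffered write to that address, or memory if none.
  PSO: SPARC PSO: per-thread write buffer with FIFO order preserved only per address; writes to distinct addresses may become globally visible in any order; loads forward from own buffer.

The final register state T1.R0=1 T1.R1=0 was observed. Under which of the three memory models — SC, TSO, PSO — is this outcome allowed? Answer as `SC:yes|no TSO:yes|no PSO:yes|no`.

SC:no TSO:no PSO:yes

outcome vector order: (T1.R0,T1.R1)
under SC → 11; 20; 21
under TSO → 11; 20; 21
under PSO → 10; 11; 20; 21
target 10 ∈ {PSO}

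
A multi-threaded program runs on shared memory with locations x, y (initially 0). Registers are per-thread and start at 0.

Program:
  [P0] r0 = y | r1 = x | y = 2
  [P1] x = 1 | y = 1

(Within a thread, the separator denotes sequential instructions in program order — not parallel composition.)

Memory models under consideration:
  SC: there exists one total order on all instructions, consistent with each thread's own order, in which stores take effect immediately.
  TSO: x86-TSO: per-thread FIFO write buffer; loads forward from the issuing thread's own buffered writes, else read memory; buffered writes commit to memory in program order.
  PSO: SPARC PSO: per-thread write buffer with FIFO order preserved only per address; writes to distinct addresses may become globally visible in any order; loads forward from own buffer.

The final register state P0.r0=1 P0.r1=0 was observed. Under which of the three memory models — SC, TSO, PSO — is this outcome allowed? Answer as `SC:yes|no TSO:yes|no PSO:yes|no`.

outcome vector order: (P0.r0,P0.r1)
under SC → <0 0> <0 1> <1 1>
under TSO → <0 0> <0 1> <1 1>
under PSO → <0 0> <0 1> <1 0> <1 1>
target <1 0> ∈ {PSO}

SC:no TSO:no PSO:yes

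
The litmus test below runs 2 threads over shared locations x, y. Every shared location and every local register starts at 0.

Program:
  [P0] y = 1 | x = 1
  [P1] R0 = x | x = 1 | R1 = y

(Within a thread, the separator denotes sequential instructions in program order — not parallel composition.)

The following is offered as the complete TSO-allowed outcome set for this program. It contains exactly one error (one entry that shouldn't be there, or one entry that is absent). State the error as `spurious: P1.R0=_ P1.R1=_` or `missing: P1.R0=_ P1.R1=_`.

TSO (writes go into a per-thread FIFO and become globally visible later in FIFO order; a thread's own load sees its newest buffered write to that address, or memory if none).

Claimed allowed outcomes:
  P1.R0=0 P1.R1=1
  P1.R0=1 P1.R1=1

missing: P1.R0=0 P1.R1=0

outcome vector order: (P1.R0,P1.R1)
under TSO → (0,0), (0,1), (1,1)
TSO∖claimed = {(0,0)}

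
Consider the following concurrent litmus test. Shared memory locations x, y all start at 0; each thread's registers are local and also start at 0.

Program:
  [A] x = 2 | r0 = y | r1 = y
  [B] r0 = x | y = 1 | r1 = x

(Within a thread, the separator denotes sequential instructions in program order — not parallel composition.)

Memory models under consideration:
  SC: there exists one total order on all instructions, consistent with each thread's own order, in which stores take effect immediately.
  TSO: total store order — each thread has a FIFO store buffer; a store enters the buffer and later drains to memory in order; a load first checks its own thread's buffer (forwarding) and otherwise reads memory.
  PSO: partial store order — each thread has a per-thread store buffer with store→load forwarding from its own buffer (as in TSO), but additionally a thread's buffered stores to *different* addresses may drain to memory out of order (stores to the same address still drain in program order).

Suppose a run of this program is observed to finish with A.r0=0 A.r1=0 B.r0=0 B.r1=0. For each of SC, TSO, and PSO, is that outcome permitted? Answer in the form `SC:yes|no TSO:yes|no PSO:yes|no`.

outcome vector order: (A.r0,A.r1,B.r0,B.r1)
[SC] allowed = {0/0/0/2 0/0/2/2 0/1/0/2 0/1/2/2 1/1/0/0 1/1/0/2 1/1/2/2}
[TSO] allowed = {0/0/0/0 0/0/0/2 0/0/2/2 0/1/0/0 0/1/0/2 0/1/2/2 1/1/0/0 1/1/0/2 1/1/2/2}
[PSO] allowed = {0/0/0/0 0/0/0/2 0/0/2/2 0/1/0/0 0/1/0/2 0/1/2/2 1/1/0/0 1/1/0/2 1/1/2/2}
target 0/0/0/0 ∈ {TSO,PSO}

SC:no TSO:yes PSO:yes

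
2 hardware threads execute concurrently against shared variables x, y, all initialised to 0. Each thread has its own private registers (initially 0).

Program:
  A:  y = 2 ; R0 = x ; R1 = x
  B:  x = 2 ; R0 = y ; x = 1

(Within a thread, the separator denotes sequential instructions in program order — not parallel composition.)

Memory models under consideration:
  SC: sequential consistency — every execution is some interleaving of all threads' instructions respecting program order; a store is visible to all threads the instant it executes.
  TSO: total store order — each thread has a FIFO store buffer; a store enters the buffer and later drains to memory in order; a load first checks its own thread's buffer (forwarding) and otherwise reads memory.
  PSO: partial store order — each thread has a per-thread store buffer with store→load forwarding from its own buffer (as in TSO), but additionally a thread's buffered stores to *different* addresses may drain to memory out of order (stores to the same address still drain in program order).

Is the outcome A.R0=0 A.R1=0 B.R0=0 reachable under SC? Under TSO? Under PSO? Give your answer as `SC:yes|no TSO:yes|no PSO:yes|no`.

outcome vector order: (A.R0,A.R1,B.R0)
under SC → 0/0/2, 0/1/2, 0/2/2, 1/1/0, 1/1/2, 2/1/0, 2/1/2, 2/2/0, 2/2/2
under TSO → 0/0/0, 0/0/2, 0/1/0, 0/1/2, 0/2/0, 0/2/2, 1/1/0, 1/1/2, 2/1/0, 2/1/2, 2/2/0, 2/2/2
under PSO → 0/0/0, 0/0/2, 0/1/0, 0/1/2, 0/2/0, 0/2/2, 1/1/0, 1/1/2, 2/1/0, 2/1/2, 2/2/0, 2/2/2
target 0/0/0 ∈ {TSO,PSO}

SC:no TSO:yes PSO:yes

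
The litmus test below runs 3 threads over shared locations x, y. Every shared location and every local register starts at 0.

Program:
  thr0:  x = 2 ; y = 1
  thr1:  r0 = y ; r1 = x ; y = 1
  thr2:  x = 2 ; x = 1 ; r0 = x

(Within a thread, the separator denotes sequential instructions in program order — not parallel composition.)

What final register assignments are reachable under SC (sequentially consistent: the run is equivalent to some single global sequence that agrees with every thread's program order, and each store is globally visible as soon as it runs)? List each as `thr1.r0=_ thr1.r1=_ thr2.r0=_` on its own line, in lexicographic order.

outcome vector order: (thr1.r0,thr1.r1,thr2.r0)
|SC outcomes| = 9

thr1.r0=0 thr1.r1=0 thr2.r0=1
thr1.r0=0 thr1.r1=0 thr2.r0=2
thr1.r0=0 thr1.r1=1 thr2.r0=1
thr1.r0=0 thr1.r1=1 thr2.r0=2
thr1.r0=0 thr1.r1=2 thr2.r0=1
thr1.r0=0 thr1.r1=2 thr2.r0=2
thr1.r0=1 thr1.r1=1 thr2.r0=1
thr1.r0=1 thr1.r1=2 thr2.r0=1
thr1.r0=1 thr1.r1=2 thr2.r0=2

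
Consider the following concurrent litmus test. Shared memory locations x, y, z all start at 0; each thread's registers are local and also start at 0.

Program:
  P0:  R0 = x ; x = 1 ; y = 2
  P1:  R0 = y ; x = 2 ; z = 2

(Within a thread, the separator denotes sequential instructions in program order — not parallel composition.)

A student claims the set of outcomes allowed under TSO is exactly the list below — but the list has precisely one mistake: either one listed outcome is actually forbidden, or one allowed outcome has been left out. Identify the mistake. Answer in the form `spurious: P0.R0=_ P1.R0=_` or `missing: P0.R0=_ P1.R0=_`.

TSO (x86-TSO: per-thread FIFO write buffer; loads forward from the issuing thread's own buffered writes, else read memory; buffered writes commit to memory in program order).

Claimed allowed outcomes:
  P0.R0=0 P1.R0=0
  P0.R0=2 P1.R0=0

outcome vector order: (P0.R0,P1.R0)
TSO (3): 00, 02, 20
TSO∖claimed = {02}

missing: P0.R0=0 P1.R0=2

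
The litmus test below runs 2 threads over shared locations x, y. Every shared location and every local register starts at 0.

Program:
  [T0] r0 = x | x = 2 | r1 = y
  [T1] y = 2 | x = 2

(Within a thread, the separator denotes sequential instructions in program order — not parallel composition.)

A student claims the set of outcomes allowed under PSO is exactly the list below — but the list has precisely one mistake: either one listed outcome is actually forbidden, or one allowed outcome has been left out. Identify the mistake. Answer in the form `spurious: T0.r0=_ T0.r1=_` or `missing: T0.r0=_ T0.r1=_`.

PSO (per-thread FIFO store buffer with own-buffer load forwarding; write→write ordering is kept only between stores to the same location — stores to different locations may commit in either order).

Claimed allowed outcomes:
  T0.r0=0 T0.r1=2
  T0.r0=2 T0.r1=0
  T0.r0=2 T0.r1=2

missing: T0.r0=0 T0.r1=0

outcome vector order: (T0.r0,T0.r1)
under PSO → (0,0) (0,2) (2,0) (2,2)
PSO∖claimed = {(0,0)}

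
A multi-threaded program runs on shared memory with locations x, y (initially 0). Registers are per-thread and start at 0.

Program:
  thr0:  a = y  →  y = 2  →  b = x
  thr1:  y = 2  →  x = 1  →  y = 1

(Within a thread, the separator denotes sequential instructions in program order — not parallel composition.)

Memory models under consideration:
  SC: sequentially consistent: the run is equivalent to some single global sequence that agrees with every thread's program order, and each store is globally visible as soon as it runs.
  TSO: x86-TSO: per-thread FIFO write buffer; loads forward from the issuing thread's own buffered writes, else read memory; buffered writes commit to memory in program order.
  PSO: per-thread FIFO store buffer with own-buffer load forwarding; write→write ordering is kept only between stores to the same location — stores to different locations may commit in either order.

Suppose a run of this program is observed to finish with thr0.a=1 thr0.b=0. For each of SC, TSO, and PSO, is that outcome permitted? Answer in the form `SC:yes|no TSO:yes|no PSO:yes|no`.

outcome vector order: (thr0.a,thr0.b)
under SC → (0,0); (0,1); (1,1); (2,0); (2,1)
under TSO → (0,0); (0,1); (1,1); (2,0); (2,1)
under PSO → (0,0); (0,1); (1,0); (1,1); (2,0); (2,1)
target (1,0) ∈ {PSO}

SC:no TSO:no PSO:yes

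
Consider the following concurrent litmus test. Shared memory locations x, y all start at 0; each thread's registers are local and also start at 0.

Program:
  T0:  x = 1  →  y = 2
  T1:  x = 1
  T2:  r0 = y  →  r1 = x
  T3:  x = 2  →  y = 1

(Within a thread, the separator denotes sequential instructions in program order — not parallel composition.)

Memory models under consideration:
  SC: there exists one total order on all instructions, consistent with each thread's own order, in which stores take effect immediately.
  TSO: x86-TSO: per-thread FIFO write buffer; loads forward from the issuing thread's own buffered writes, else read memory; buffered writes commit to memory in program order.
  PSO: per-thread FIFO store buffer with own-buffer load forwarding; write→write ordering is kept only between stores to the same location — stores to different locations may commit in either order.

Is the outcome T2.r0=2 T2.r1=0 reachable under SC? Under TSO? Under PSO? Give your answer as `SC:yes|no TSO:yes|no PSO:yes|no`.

SC:no TSO:no PSO:yes

outcome vector order: (T2.r0,T2.r1)
SC (7): <0 0>, <0 1>, <0 2>, <1 1>, <1 2>, <2 1>, <2 2>
TSO (7): <0 0>, <0 1>, <0 2>, <1 1>, <1 2>, <2 1>, <2 2>
PSO (9): <0 0>, <0 1>, <0 2>, <1 0>, <1 1>, <1 2>, <2 0>, <2 1>, <2 2>
target <2 0> ∈ {PSO}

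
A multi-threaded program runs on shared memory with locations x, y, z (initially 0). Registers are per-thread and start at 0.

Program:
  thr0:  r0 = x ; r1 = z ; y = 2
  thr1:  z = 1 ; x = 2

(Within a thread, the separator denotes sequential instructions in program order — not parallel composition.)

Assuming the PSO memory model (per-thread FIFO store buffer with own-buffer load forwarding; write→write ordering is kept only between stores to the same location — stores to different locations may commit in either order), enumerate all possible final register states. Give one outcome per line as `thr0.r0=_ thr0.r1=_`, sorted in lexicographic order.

thr0.r0=0 thr0.r1=0
thr0.r0=0 thr0.r1=1
thr0.r0=2 thr0.r1=0
thr0.r0=2 thr0.r1=1

outcome vector order: (thr0.r0,thr0.r1)
|PSO outcomes| = 4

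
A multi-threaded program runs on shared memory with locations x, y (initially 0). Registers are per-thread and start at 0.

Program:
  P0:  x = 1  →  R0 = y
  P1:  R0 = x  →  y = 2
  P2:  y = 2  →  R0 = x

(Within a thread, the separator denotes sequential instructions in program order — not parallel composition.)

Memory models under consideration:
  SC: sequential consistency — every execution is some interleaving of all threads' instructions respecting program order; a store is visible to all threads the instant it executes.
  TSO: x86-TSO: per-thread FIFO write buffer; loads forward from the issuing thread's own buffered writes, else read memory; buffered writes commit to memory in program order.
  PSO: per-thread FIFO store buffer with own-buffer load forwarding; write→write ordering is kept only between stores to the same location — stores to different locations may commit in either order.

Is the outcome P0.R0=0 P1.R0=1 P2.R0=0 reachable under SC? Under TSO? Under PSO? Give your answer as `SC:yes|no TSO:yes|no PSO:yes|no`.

SC:no TSO:yes PSO:yes

outcome vector order: (P0.R0,P1.R0,P2.R0)
under SC → 001; 011; 200; 201; 210; 211
under TSO → 000; 001; 010; 011; 200; 201; 210; 211
under PSO → 000; 001; 010; 011; 200; 201; 210; 211
target 010 ∈ {TSO,PSO}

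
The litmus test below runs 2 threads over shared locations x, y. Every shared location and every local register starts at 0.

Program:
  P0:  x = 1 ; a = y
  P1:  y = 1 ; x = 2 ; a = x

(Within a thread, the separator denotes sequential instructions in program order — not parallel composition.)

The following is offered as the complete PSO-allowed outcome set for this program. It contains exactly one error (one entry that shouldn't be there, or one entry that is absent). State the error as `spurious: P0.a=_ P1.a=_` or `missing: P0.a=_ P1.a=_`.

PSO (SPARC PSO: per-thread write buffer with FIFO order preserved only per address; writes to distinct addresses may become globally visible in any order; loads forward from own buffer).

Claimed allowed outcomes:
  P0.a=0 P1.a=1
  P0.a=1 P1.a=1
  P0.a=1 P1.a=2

outcome vector order: (P0.a,P1.a)
PSO (4): (0,1), (0,2), (1,1), (1,2)
PSO∖claimed = {(0,2)}

missing: P0.a=0 P1.a=2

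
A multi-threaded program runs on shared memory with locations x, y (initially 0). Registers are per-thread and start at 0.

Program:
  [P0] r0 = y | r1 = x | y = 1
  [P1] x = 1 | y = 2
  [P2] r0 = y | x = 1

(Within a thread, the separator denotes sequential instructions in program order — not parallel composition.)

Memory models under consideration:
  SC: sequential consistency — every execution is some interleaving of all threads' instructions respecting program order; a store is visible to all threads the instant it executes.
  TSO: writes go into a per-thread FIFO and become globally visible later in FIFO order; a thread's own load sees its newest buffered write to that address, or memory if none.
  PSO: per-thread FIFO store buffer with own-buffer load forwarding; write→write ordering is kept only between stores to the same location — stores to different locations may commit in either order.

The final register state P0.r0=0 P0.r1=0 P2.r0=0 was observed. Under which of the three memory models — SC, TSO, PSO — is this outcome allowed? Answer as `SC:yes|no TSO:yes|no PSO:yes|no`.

SC:yes TSO:yes PSO:yes

outcome vector order: (P0.r0,P0.r1,P2.r0)
SC: 9 outcomes — {(0,0,0); (0,0,1); (0,0,2); (0,1,0); (0,1,1); (0,1,2); (2,1,0); (2,1,1); (2,1,2)}
TSO: 9 outcomes — {(0,0,0); (0,0,1); (0,0,2); (0,1,0); (0,1,1); (0,1,2); (2,1,0); (2,1,1); (2,1,2)}
PSO: 12 outcomes — {(0,0,0); (0,0,1); (0,0,2); (0,1,0); (0,1,1); (0,1,2); (2,0,0); (2,0,1); (2,0,2); (2,1,0); (2,1,1); (2,1,2)}
target (0,0,0) ∈ {SC,TSO,PSO}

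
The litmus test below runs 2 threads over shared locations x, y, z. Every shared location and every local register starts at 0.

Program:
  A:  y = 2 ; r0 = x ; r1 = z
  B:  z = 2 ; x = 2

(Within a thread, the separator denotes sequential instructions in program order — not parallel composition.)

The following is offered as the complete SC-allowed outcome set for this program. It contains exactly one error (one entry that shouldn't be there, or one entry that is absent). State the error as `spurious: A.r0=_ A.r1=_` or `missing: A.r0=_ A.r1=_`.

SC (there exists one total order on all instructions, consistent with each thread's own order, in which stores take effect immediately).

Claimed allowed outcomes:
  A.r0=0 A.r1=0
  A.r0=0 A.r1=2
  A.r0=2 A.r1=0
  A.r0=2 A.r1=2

outcome vector order: (A.r0,A.r1)
under SC → (0,0), (0,2), (2,2)
claimed∖SC = {(2,0)}

spurious: A.r0=2 A.r1=0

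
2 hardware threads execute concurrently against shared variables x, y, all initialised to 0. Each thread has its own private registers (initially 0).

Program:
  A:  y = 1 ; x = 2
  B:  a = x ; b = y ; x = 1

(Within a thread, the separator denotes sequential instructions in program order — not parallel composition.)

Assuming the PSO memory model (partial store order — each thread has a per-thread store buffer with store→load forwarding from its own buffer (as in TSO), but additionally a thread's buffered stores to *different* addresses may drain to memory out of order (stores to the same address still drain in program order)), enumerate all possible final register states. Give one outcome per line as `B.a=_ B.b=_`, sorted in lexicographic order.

outcome vector order: (B.a,B.b)
|PSO outcomes| = 4

B.a=0 B.b=0
B.a=0 B.b=1
B.a=2 B.b=0
B.a=2 B.b=1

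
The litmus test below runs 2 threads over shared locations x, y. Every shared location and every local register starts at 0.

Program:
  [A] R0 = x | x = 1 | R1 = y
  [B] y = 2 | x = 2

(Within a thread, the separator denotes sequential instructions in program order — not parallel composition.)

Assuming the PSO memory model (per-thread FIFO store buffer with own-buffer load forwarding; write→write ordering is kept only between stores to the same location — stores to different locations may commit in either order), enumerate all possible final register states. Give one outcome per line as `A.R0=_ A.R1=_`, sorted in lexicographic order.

A.R0=0 A.R1=0
A.R0=0 A.R1=2
A.R0=2 A.R1=0
A.R0=2 A.R1=2

outcome vector order: (A.R0,A.R1)
|PSO outcomes| = 4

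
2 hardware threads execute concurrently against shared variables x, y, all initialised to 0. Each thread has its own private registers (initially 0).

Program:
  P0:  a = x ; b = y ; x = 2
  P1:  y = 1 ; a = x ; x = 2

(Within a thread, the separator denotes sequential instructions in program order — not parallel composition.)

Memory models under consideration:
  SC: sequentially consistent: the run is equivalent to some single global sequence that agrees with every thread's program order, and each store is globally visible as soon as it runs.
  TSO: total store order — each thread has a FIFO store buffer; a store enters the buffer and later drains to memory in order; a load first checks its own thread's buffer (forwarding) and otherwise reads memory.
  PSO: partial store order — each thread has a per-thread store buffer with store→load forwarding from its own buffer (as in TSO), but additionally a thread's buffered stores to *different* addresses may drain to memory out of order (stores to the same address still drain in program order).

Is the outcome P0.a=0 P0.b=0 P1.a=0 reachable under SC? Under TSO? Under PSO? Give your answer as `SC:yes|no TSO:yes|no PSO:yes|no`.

SC:yes TSO:yes PSO:yes

outcome vector order: (P0.a,P0.b,P1.a)
SC (5): 0/0/0, 0/0/2, 0/1/0, 0/1/2, 2/1/0
TSO (5): 0/0/0, 0/0/2, 0/1/0, 0/1/2, 2/1/0
PSO (6): 0/0/0, 0/0/2, 0/1/0, 0/1/2, 2/0/0, 2/1/0
target 0/0/0 ∈ {SC,TSO,PSO}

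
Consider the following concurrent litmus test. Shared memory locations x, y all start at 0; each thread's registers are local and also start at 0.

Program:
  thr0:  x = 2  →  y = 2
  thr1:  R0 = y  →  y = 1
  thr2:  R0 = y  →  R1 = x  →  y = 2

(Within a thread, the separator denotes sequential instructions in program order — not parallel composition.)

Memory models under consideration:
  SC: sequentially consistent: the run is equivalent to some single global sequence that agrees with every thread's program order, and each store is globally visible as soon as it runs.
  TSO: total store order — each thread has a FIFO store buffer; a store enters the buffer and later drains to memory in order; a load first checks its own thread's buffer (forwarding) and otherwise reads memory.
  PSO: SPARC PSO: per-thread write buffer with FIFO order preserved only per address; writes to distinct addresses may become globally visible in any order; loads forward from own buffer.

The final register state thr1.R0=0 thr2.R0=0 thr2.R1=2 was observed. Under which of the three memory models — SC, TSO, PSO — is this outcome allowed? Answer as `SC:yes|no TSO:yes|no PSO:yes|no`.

SC:yes TSO:yes PSO:yes

outcome vector order: (thr1.R0,thr2.R0,thr2.R1)
SC (9): 0/0/0, 0/0/2, 0/1/0, 0/1/2, 0/2/2, 2/0/0, 2/0/2, 2/1/2, 2/2/2
TSO (9): 0/0/0, 0/0/2, 0/1/0, 0/1/2, 0/2/2, 2/0/0, 2/0/2, 2/1/2, 2/2/2
PSO (12): 0/0/0, 0/0/2, 0/1/0, 0/1/2, 0/2/0, 0/2/2, 2/0/0, 2/0/2, 2/1/0, 2/1/2, 2/2/0, 2/2/2
target 0/0/2 ∈ {SC,TSO,PSO}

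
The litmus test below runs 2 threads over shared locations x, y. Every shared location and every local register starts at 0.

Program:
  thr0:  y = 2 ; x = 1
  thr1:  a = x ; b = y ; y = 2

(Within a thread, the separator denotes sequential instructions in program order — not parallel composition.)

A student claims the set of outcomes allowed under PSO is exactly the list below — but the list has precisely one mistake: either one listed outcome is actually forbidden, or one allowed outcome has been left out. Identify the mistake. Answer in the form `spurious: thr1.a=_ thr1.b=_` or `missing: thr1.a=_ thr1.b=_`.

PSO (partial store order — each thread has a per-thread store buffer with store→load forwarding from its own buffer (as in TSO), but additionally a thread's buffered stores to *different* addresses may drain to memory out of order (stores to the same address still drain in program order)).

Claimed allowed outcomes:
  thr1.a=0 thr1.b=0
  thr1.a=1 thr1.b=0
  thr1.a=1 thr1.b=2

missing: thr1.a=0 thr1.b=2

outcome vector order: (thr1.a,thr1.b)
PSO (4): <0 0>; <0 2>; <1 0>; <1 2>
PSO∖claimed = {<0 2>}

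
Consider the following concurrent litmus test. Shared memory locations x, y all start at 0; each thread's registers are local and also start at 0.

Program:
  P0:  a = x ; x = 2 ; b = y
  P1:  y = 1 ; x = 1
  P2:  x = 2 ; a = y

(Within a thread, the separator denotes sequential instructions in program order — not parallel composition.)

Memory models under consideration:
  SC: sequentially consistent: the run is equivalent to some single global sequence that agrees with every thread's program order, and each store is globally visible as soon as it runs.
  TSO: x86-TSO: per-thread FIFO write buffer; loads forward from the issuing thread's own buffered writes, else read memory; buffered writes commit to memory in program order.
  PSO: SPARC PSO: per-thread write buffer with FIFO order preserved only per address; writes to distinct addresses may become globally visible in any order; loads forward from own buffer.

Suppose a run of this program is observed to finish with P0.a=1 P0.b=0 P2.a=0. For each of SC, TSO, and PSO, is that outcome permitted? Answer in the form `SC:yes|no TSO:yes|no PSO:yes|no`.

SC:no TSO:no PSO:yes

outcome vector order: (P0.a,P0.b,P2.a)
[SC] allowed = {0/0/0, 0/0/1, 0/1/0, 0/1/1, 1/1/0, 1/1/1, 2/0/0, 2/0/1, 2/1/0, 2/1/1}
[TSO] allowed = {0/0/0, 0/0/1, 0/1/0, 0/1/1, 1/1/0, 1/1/1, 2/0/0, 2/0/1, 2/1/0, 2/1/1}
[PSO] allowed = {0/0/0, 0/0/1, 0/1/0, 0/1/1, 1/0/0, 1/0/1, 1/1/0, 1/1/1, 2/0/0, 2/0/1, 2/1/0, 2/1/1}
target 1/0/0 ∈ {PSO}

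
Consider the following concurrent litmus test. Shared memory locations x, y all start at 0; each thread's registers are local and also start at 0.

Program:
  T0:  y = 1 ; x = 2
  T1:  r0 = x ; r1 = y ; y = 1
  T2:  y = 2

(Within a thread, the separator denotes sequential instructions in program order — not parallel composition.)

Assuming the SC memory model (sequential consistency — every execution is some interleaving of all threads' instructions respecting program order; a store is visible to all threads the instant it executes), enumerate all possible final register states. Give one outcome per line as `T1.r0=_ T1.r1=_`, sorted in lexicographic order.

T1.r0=0 T1.r1=0
T1.r0=0 T1.r1=1
T1.r0=0 T1.r1=2
T1.r0=2 T1.r1=1
T1.r0=2 T1.r1=2

outcome vector order: (T1.r0,T1.r1)
|SC outcomes| = 5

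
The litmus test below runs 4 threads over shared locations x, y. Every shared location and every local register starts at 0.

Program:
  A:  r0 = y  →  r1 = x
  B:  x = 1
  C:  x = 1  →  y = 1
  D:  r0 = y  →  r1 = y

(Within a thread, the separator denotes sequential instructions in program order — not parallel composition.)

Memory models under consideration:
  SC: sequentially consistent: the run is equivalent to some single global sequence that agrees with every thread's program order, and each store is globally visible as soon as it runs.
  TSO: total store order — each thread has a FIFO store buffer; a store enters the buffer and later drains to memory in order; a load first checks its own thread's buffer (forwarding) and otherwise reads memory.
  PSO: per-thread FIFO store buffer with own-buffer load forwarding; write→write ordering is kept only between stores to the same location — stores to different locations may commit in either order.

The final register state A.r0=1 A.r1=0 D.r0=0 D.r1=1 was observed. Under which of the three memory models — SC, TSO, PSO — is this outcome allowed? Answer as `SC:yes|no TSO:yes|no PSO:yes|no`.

outcome vector order: (A.r0,A.r1,D.r0,D.r1)
under SC → 0000 0001 0011 0100 0101 0111 1100 1101 1111
under TSO → 0000 0001 0011 0100 0101 0111 1100 1101 1111
under PSO → 0000 0001 0011 0100 0101 0111 1000 1001 1011 1100 1101 1111
target 1001 ∈ {PSO}

SC:no TSO:no PSO:yes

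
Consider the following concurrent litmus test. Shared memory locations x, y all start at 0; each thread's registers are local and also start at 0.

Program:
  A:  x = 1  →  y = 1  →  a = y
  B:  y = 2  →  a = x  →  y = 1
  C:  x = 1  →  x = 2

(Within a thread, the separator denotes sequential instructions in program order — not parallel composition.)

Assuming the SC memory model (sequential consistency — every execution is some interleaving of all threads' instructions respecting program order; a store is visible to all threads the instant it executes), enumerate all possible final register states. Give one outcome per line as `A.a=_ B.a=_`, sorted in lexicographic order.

outcome vector order: (A.a,B.a)
|SC outcomes| = 5

A.a=1 B.a=0
A.a=1 B.a=1
A.a=1 B.a=2
A.a=2 B.a=1
A.a=2 B.a=2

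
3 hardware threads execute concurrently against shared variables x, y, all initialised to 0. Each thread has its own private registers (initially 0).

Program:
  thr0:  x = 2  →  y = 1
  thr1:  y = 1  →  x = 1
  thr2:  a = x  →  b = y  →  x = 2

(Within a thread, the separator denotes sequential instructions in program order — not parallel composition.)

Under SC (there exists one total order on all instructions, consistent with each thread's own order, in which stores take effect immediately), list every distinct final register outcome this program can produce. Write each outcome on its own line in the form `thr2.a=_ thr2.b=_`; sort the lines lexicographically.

thr2.a=0 thr2.b=0
thr2.a=0 thr2.b=1
thr2.a=1 thr2.b=1
thr2.a=2 thr2.b=0
thr2.a=2 thr2.b=1

outcome vector order: (thr2.a,thr2.b)
|SC outcomes| = 5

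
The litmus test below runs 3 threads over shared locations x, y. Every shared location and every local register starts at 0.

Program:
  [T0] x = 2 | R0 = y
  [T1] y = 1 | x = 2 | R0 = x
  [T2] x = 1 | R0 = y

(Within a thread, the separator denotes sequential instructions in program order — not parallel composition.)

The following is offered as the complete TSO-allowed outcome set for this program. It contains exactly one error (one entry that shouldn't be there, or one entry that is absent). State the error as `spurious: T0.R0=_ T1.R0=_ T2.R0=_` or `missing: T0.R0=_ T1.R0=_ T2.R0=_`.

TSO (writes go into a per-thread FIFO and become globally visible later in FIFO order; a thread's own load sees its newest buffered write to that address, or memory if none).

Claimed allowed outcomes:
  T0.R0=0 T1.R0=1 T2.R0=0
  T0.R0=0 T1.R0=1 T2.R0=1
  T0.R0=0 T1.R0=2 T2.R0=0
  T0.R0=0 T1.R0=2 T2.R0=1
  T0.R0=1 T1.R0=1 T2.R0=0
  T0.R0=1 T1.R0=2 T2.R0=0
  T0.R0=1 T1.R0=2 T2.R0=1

missing: T0.R0=1 T1.R0=1 T2.R0=1

outcome vector order: (T0.R0,T1.R0,T2.R0)
TSO: 8 outcomes — {(0,1,0); (0,1,1); (0,2,0); (0,2,1); (1,1,0); (1,1,1); (1,2,0); (1,2,1)}
TSO∖claimed = {(1,1,1)}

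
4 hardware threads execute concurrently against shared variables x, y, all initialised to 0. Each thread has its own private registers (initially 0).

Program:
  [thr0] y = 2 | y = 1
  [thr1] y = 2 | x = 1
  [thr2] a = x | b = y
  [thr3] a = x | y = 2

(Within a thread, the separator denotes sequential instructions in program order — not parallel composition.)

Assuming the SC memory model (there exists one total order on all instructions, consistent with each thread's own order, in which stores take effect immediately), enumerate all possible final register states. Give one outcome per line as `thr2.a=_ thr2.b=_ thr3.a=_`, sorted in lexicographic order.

thr2.a=0 thr2.b=0 thr3.a=0
thr2.a=0 thr2.b=0 thr3.a=1
thr2.a=0 thr2.b=1 thr3.a=0
thr2.a=0 thr2.b=1 thr3.a=1
thr2.a=0 thr2.b=2 thr3.a=0
thr2.a=0 thr2.b=2 thr3.a=1
thr2.a=1 thr2.b=1 thr3.a=0
thr2.a=1 thr2.b=1 thr3.a=1
thr2.a=1 thr2.b=2 thr3.a=0
thr2.a=1 thr2.b=2 thr3.a=1

outcome vector order: (thr2.a,thr2.b,thr3.a)
|SC outcomes| = 10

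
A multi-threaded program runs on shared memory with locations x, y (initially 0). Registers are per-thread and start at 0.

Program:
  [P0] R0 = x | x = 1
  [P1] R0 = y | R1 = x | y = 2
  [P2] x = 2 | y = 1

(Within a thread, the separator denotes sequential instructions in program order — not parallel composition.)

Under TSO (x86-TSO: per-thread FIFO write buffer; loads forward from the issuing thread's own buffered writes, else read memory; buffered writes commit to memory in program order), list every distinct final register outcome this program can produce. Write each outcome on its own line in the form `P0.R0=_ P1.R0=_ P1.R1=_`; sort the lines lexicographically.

outcome vector order: (P0.R0,P1.R0,P1.R1)
|TSO outcomes| = 10

P0.R0=0 P1.R0=0 P1.R1=0
P0.R0=0 P1.R0=0 P1.R1=1
P0.R0=0 P1.R0=0 P1.R1=2
P0.R0=0 P1.R0=1 P1.R1=1
P0.R0=0 P1.R0=1 P1.R1=2
P0.R0=2 P1.R0=0 P1.R1=0
P0.R0=2 P1.R0=0 P1.R1=1
P0.R0=2 P1.R0=0 P1.R1=2
P0.R0=2 P1.R0=1 P1.R1=1
P0.R0=2 P1.R0=1 P1.R1=2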